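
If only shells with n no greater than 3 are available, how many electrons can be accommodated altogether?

Total orbitals = 1² + 2² + 3² = 14. Doubling for spin gives 28 electrons.

28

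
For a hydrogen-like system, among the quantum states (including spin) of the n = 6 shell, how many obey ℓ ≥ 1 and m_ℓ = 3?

Orbitals with ℓ ≥ 1 and m_ℓ = 3, by ℓ: ℓ=3 → 1; ℓ=4 → 1; ℓ=5 → 1.
Orbitals: 1 + 1 + 1 = 3. Each orbital carries two spin states, so 3 × 2 = 6 states.

6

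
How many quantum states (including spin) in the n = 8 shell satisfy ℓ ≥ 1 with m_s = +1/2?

Orbitals with ℓ ≥ 1, by ℓ: ℓ=1 → 3; ℓ=2 → 5; ℓ=3 → 7; ℓ=4 → 9; ℓ=5 → 11; ℓ=6 → 13; ℓ=7 → 15.
Orbitals: 3 + 5 + 7 + 9 + 11 + 13 + 15 = 63. With m_s fixed to a single value there is one state per orbital, giving 63 states.

63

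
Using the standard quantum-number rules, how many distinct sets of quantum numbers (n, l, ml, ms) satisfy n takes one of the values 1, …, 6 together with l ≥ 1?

170

Per-shell orbital counts meeting the constraint:
n=2 → 3; n=3 → 8; n=4 → 15; n=5 → 24; n=6 → 35.
Orbitals: 3 + 8 + 15 + 24 + 35 = 85. Including both spin states (ms = ±1/2) gives 2 × 85 = 170 states.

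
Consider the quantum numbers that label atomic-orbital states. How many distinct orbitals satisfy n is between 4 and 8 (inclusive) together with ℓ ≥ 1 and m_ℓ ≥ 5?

10

Work shell by shell — for each n, count the (ℓ, m_ℓ) pairs that satisfy ℓ ≥ 1 and m_ℓ ≥ 5:
n=6 → 1; n=7 → 3; n=8 → 6.
Total orbitals: 1 + 3 + 6 = 10.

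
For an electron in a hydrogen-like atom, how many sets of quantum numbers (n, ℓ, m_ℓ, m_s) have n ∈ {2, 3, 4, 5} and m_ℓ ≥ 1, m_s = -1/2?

For each n in the range, tally the orbitals obeying m_ℓ ≥ 1:
n=2 → 1; n=3 → 3; n=4 → 6; n=5 → 10.
Orbitals: 1 + 3 + 6 + 10 = 20. With m_s fixed to -1/2 there is one state per orbital, so 20 states.

20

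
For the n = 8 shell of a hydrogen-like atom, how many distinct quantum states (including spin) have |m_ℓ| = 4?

For n = 8, ℓ ranges over 0 … 7.
Contributions: ℓ=4 → 2; ℓ=5 → 2; ℓ=6 → 2; ℓ=7 → 2.
Orbitals: 2 + 2 + 2 + 2 = 8. Each orbital carries two spin states, so 8 × 2 = 16 states.

16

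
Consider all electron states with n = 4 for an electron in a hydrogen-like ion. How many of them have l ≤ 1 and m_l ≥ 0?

With n = 4 the allowed l are 0, 1, …, 3.
Per l-value: l=0 → 1; l=1 → 2.
Orbitals: 1 + 2 = 3. Each orbital carries two spin states, so 3 × 2 = 6 states.

6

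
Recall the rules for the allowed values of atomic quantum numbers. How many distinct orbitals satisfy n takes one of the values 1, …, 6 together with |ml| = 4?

Go shell by shell, enumerating (l, ml) with |ml| = 4:
n=5 → 2; n=6 → 4.
Total orbitals: 2 + 4 = 6.

6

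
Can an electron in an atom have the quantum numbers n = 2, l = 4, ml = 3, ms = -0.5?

Not allowed

The orbital quantum number must satisfy 0 ≤ l ≤ n−1. With n = 2 the allowed l values are 0, 1, so l = 4 is out of range.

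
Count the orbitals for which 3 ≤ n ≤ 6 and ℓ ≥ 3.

50

Go shell by shell, enumerating (ℓ, m_ℓ) with ℓ ≥ 3:
n=4 → 7; n=5 → 16; n=6 → 27.
Total orbitals: 7 + 16 + 27 = 50.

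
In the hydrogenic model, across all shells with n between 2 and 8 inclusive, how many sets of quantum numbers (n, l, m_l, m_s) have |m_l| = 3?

60

Count contributing orbitals for each principal shell:
n=4 → 2; n=5 → 4; n=6 → 6; n=7 → 8; n=8 → 10.
Orbitals: 2 + 4 + 6 + 8 + 10 = 30. Including both spin states (m_s = ±1/2) gives 2 × 30 = 60 states.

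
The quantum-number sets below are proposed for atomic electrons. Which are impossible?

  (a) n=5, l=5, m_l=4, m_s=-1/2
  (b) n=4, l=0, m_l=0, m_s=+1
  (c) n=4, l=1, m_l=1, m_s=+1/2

(a) and (b)

(a) has l = 5 ≥ n = 5, violating 0 ≤ l ≤ n−1.
(b) has m_s = +1, but an electron's spin must be ±1/2.
The remaining set (c) satisfies all four rules.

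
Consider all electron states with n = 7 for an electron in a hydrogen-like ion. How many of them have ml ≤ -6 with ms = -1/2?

With n = 7 the allowed l are 0, 1, …, 6.
Contributions: l=6 → 1.
Orbitals: 1. With ms fixed to a single value there is one state per orbital, giving 1 state.

1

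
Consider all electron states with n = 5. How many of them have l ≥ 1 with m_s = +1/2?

24

For n = 5, l ranges over 0 … 4.
The (l, m_l) pairs meeting l ≥ 1 give: l=1 → 3; l=2 → 5; l=3 → 7; l=4 → 9.
Orbitals: 3 + 5 + 7 + 9 = 24. With m_s fixed to a single value there is one state per orbital, giving 24 states.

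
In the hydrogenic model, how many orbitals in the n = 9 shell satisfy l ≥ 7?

32

Go through l = 0, …, 8 (the values permitted for n = 9).
The (l, m_l) pairs meeting l ≥ 7 give: l=7 → 15; l=8 → 17.
Total orbitals: 15 + 17 = 32.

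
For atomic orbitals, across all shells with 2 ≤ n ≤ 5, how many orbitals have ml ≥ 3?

Count contributing orbitals for each principal shell:
n=4 → 1; n=5 → 3.
Total orbitals: 1 + 3 = 4.

4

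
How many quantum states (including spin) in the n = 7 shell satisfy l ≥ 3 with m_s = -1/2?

The n = 7 shell has l = 0 through 6; check each.
Orbitals with l ≥ 3, by l: l=3 → 7; l=4 → 9; l=5 → 11; l=6 → 13.
Orbitals: 7 + 9 + 11 + 13 = 40. With m_s fixed to a single value there is one state per orbital, giving 40 states.

40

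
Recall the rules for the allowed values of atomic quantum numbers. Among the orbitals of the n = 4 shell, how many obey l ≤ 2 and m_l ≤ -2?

The n = 4 shell has l = 0 through 3; check each.
Per l-value: l=2 → 1.
Total orbitals: 1.

1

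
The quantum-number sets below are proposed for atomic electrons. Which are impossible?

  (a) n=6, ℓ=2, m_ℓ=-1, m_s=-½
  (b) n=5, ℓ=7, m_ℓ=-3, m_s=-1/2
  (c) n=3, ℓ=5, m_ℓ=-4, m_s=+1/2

(b) and (c)

(b) has ℓ = 7 ≥ n = 5, violating 0 ≤ ℓ ≤ n−1.
(c) has ℓ = 5 ≥ n = 3, violating 0 ≤ ℓ ≤ n−1.
The remaining set (a) satisfies all four rules.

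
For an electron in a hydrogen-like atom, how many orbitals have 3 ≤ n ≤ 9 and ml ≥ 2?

Per-shell orbital counts meeting the constraint:
n=3 → 1; n=4 → 3; n=5 → 6; n=6 → 10; n=7 → 15; n=8 → 21; n=9 → 28.
Total orbitals: 1 + 3 + 6 + 10 + 15 + 21 + 28 = 84.

84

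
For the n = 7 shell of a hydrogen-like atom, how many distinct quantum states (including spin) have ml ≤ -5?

Go through l = 0, …, 6 (the values permitted for n = 7).
Contributions: l=5 → 1; l=6 → 2.
Orbitals: 1 + 2 = 3. Each orbital carries two spin states, so 3 × 2 = 6 states.

6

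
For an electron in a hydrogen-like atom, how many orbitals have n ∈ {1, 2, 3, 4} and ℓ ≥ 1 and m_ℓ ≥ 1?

Work shell by shell — for each n, count the (ℓ, m_ℓ) pairs that satisfy ℓ ≥ 1 and m_ℓ ≥ 1:
n=2 → 1; n=3 → 3; n=4 → 6.
Total orbitals: 1 + 3 + 6 = 10.

10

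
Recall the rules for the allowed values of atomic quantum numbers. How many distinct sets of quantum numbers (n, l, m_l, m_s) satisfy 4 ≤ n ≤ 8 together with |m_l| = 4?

Work shell by shell — for each n, count the (l, m_l) pairs that satisfy |m_l| = 4:
n=5 → 2; n=6 → 4; n=7 → 6; n=8 → 8.
Orbitals: 2 + 4 + 6 + 8 = 20. Including both spin states (m_s = ±1/2) gives 2 × 20 = 40 states.

40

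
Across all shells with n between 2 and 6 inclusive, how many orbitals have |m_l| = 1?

Go shell by shell, enumerating (l, m_l) with |m_l| = 1:
n=2 → 2; n=3 → 4; n=4 → 6; n=5 → 8; n=6 → 10.
Total orbitals: 2 + 4 + 6 + 8 + 10 = 30.

30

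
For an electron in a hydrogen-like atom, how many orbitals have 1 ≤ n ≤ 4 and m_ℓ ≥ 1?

Work shell by shell — for each n, count the (ℓ, m_ℓ) pairs that satisfy m_ℓ ≥ 1:
n=2 → 1; n=3 → 3; n=4 → 6.
Total orbitals: 1 + 3 + 6 = 10.

10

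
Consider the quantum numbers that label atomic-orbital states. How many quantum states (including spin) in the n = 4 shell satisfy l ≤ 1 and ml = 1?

Orbitals with l ≤ 1 and ml = 1, by l: l=1 → 1.
Orbitals: 1. Each orbital carries two spin states, so 1 × 2 = 2 states.

2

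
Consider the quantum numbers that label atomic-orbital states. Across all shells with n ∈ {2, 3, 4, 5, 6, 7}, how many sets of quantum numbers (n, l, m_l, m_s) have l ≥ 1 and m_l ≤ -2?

70

Work shell by shell — for each n, count the (l, m_l) pairs that satisfy l ≥ 1 and m_l ≤ -2:
n=3 → 1; n=4 → 3; n=5 → 6; n=6 → 10; n=7 → 15.
Orbitals: 1 + 3 + 6 + 10 + 15 = 35. Including both spin states (m_s = ±1/2) gives 2 × 35 = 70 states.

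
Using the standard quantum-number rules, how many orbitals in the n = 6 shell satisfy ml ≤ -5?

Go through l = 0, …, 5 (the values permitted for n = 6).
The (l, ml) pairs meeting ml ≤ -5 give: l=5 → 1.
Total orbitals: 1.

1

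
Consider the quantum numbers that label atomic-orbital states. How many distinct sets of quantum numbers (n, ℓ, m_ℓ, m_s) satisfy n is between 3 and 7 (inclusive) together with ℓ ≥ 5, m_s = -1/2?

Treat each shell separately and count matching orbitals:
n=6 → 11; n=7 → 24.
Orbitals: 11 + 24 = 35. With m_s fixed to -1/2 there is one state per orbital, so 35 states.

35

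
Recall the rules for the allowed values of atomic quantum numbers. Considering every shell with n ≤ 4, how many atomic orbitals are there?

30

Total orbitals = 1² + 2² + 3² + 4² = 30.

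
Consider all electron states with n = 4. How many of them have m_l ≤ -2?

6

Orbitals with m_l ≤ -2, by l: l=2 → 1; l=3 → 2.
Orbitals: 1 + 2 = 3. Each orbital carries two spin states, so 3 × 2 = 6 states.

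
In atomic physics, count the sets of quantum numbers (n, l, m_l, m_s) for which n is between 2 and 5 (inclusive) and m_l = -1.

20

Count contributing orbitals for each principal shell:
n=2 → 1; n=3 → 2; n=4 → 3; n=5 → 4.
Orbitals: 1 + 2 + 3 + 4 = 10. Including both spin states (m_s = ±1/2) gives 2 × 10 = 20 states.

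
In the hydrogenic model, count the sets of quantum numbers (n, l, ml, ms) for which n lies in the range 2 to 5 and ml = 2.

Count contributing orbitals for each principal shell:
n=3 → 1; n=4 → 2; n=5 → 3.
Orbitals: 1 + 2 + 3 = 6. Including both spin states (ms = ±1/2) gives 2 × 6 = 12 states.

12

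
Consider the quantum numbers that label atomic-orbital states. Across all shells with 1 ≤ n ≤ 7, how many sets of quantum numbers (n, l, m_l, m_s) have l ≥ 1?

Count contributing orbitals for each principal shell:
n=2 → 3; n=3 → 8; n=4 → 15; n=5 → 24; n=6 → 35; n=7 → 48.
Orbitals: 3 + 8 + 15 + 24 + 35 + 48 = 133. Including both spin states (m_s = ±1/2) gives 2 × 133 = 266 states.

266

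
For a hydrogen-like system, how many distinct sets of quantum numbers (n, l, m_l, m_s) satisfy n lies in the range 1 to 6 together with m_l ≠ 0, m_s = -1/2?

70

Treat each shell separately and count matching orbitals:
n=2 → 2; n=3 → 6; n=4 → 12; n=5 → 20; n=6 → 30.
Orbitals: 2 + 6 + 12 + 20 + 30 = 70. With m_s fixed to -1/2 there is one state per orbital, so 70 states.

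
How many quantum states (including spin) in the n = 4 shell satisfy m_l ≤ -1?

For n = 4, l ranges over 0 … 3.
Orbitals with m_l ≤ -1, by l: l=1 → 1; l=2 → 2; l=3 → 3.
Orbitals: 1 + 2 + 3 = 6. Each orbital carries two spin states, so 6 × 2 = 12 states.

12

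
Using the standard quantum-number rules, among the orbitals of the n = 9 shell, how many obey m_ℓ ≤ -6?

With n = 9 the allowed ℓ are 0, 1, …, 8.
Orbitals with m_ℓ ≤ -6, by ℓ: ℓ=6 → 1; ℓ=7 → 2; ℓ=8 → 3.
Total orbitals: 1 + 2 + 3 = 6.

6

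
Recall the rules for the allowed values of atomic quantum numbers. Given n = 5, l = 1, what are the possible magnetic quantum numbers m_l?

-1, 0, 1

m_l takes every integer from −l to +l. With l = 1 that gives the 3 values -1, 0, 1.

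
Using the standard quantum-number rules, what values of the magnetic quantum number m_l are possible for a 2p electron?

-1, 0, 1

The 2p subshell has l = 1, and m_l takes every integer from −l to +l. With l = 1 that gives the 3 values -1, 0, 1.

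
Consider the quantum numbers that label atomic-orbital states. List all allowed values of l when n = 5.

l is an integer with 0 ≤ l ≤ n−1, so for n = 5: l = 0, 1, 2, 3, 4.

0, 1, 2, 3, 4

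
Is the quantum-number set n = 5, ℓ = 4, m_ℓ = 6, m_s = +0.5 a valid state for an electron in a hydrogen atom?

The magnetic quantum number must satisfy −ℓ ≤ m_ℓ ≤ ℓ. With ℓ = 4, m_ℓ can only be -4, -3, -2, -1, 0, 1, 2, 3, 4, so m_ℓ = 6 is forbidden.

Not allowed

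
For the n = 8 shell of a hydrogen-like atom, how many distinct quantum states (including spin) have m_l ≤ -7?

The n = 8 shell has l = 0 through 7; check each.
Per l-value: l=7 → 1.
Orbitals: 1. Each orbital carries two spin states, so 1 × 2 = 2 states.

2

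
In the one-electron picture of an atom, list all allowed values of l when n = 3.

l is an integer with 0 ≤ l ≤ n−1, so for n = 3: l = 0, 1, 2.

0, 1, 2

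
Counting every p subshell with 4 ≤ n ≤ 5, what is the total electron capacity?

A p subshell (ℓ = 1) exists for every n ≥ 2, so shells n = 4, 5 each contribute one — 2 subshells.
Since each p subshell holds 2(2·1+1) = 6 electrons, the total is 2 × 6 = 12.

12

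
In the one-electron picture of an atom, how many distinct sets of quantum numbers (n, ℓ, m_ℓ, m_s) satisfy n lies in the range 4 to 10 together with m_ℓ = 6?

20

Treat each shell separately and count matching orbitals:
n=7 → 1; n=8 → 2; n=9 → 3; n=10 → 4.
Orbitals: 1 + 2 + 3 + 4 = 10. Including both spin states (m_s = ±1/2) gives 2 × 10 = 20 states.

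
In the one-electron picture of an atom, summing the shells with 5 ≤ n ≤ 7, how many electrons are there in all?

220

Shell n has n² orbitals: 5²=25 + 6²=36 + 7²=49 = 110 orbitals.
Two spin states per orbital: 2 × 110 = 220 electrons.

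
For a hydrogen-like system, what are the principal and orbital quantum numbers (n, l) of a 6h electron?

The leading integer gives n = 6; the letter 'h' means l = 5.

n = 6, l = 5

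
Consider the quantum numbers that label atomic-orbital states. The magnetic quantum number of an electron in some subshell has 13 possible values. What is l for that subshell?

m_l ranges over 2l+1 integers, so 2l+1 = 13 ⇒ l = 6.

l = 6 (i)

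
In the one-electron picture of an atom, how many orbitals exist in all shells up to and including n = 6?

91

Total orbitals = 1² + 2² + 3² + 4² + 5² + 6² = 91.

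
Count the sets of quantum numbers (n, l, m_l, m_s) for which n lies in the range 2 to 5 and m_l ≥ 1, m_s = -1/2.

20

Per-shell orbital counts meeting the constraint:
n=2 → 1; n=3 → 3; n=4 → 6; n=5 → 10.
Orbitals: 1 + 3 + 6 + 10 = 20. With m_s fixed to -1/2 there is one state per orbital, so 20 states.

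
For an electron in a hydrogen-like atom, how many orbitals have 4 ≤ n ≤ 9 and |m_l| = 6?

Treat each shell separately and count matching orbitals:
n=7 → 2; n=8 → 4; n=9 → 6.
Total orbitals: 2 + 4 + 6 = 12.

12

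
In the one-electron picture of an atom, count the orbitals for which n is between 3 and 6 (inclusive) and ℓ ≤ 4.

75

Count contributing orbitals for each principal shell:
n=3 → 9; n=4 → 16; n=5 → 25; n=6 → 25.
Total orbitals: 9 + 16 + 25 + 25 = 75.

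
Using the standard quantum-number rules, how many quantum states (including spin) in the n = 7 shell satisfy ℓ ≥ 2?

90

The (ℓ, m_ℓ) pairs meeting ℓ ≥ 2 give: ℓ=2 → 5; ℓ=3 → 7; ℓ=4 → 9; ℓ=5 → 11; ℓ=6 → 13.
Orbitals: 5 + 7 + 9 + 11 + 13 = 45. Each orbital carries two spin states, so 45 × 2 = 90 states.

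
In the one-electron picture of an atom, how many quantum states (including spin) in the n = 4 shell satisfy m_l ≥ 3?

With n = 4 the allowed l are 0, 1, …, 3.
The (l, m_l) pairs meeting m_l ≥ 3 give: l=3 → 1.
Orbitals: 1. Each orbital carries two spin states, so 1 × 2 = 2 states.

2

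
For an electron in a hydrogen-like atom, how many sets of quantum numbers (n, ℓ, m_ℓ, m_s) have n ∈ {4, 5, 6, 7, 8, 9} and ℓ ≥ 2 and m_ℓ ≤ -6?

20

For each n in the range, tally the orbitals obeying ℓ ≥ 2 and m_ℓ ≤ -6:
n=7 → 1; n=8 → 3; n=9 → 6.
Orbitals: 1 + 3 + 6 = 10. Including both spin states (m_s = ±1/2) gives 2 × 10 = 20 states.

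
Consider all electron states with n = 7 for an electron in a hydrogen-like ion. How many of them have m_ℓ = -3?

Orbitals with m_ℓ = -3, by ℓ: ℓ=3 → 1; ℓ=4 → 1; ℓ=5 → 1; ℓ=6 → 1.
Orbitals: 1 + 1 + 1 + 1 = 4. Each orbital carries two spin states, so 4 × 2 = 8 states.

8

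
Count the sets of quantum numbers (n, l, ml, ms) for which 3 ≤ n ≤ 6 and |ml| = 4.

Count contributing orbitals for each principal shell:
n=5 → 2; n=6 → 4.
Orbitals: 2 + 4 = 6. Including both spin states (ms = ±1/2) gives 2 × 6 = 12 states.

12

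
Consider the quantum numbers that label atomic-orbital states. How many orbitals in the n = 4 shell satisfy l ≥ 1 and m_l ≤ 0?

9

The n = 4 shell has l = 0 through 3; check each.
Contributions: l=1 → 2; l=2 → 3; l=3 → 4.
Total orbitals: 2 + 3 + 4 = 9.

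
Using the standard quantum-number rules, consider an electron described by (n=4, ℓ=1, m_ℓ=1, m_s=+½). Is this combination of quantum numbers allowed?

n = 4 is a positive integer. ℓ = 1 satisfies 0 ≤ ℓ ≤ n−1 = 3. m_ℓ = 1 lies in the range −ℓ … +ℓ (here −1 … 1). m_s = +1/2 is one of ±1/2.
All four constraints are satisfied.

Yes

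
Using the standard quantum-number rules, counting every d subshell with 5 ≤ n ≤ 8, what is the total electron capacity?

40

A d subshell (ℓ = 2) exists for every n ≥ 3, so shells n = 5, 6, 7, 8 each contribute one — 4 subshells.
Since each d subshell holds 2(2·2+1) = 10 electrons, the total is 4 × 10 = 40.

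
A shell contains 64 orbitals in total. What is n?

n² = 64 ⇒ n = 8.

n = 8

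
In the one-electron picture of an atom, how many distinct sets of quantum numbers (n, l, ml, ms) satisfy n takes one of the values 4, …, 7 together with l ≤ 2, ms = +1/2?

36

Per-shell orbital counts meeting the constraint:
n=4 → 9; n=5 → 9; n=6 → 9; n=7 → 9.
Orbitals: 9 + 9 + 9 + 9 = 36. With ms fixed to +1/2 there is one state per orbital, so 36 states.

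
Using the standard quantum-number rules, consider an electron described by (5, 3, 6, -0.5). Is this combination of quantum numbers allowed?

Not allowed

The magnetic quantum number must satisfy −ℓ ≤ m_ℓ ≤ ℓ. With ℓ = 3, m_ℓ can only be -3, -2, -1, 0, 1, 2, 3, so m_ℓ = 6 is forbidden.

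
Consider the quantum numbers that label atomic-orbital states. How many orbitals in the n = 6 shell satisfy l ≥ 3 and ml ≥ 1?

12

The (l, ml) pairs meeting l ≥ 3 and ml ≥ 1 give: l=3 → 3; l=4 → 4; l=5 → 5.
Total orbitals: 3 + 4 + 5 = 12.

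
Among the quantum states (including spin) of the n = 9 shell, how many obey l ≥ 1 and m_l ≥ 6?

Contributions: l=6 → 1; l=7 → 2; l=8 → 3.
Orbitals: 1 + 2 + 3 = 6. Each orbital carries two spin states, so 6 × 2 = 12 states.

12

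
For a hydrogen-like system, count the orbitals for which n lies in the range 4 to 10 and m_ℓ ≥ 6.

Treat each shell separately and count matching orbitals:
n=7 → 1; n=8 → 3; n=9 → 6; n=10 → 10.
Total orbitals: 1 + 3 + 6 + 10 = 20.

20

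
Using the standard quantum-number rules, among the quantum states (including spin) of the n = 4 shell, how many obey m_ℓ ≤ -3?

With n = 4 the allowed ℓ are 0, 1, …, 3.
The (ℓ, m_ℓ) pairs meeting m_ℓ ≤ -3 give: ℓ=3 → 1.
Orbitals: 1. Each orbital carries two spin states, so 1 × 2 = 2 states.

2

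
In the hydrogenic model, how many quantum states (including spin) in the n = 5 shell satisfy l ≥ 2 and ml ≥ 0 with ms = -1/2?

12

The n = 5 shell has l = 0 through 4; check each.
Contributions: l=2 → 3; l=3 → 4; l=4 → 5.
Orbitals: 3 + 4 + 5 = 12. With ms fixed to a single value there is one state per orbital, giving 12 states.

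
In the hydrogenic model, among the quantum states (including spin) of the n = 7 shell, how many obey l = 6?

Go through l = 0, …, 6 (the values permitted for n = 7).
The (l, m_l) pairs meeting l = 6 give: l=6 → 13.
Orbitals: 13. Each orbital carries two spin states, so 13 × 2 = 26 states.

26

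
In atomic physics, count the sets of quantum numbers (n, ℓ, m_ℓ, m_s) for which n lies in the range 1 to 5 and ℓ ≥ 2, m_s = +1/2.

38

Per-shell orbital counts meeting the constraint:
n=3 → 5; n=4 → 12; n=5 → 21.
Orbitals: 5 + 12 + 21 = 38. With m_s fixed to +1/2 there is one state per orbital, so 38 states.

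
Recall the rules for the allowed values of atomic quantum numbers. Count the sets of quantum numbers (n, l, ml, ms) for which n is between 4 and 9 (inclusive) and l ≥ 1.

530

Work shell by shell — for each n, count the (l, ml) pairs that satisfy l ≥ 1:
n=4 → 15; n=5 → 24; n=6 → 35; n=7 → 48; n=8 → 63; n=9 → 80.
Orbitals: 15 + 24 + 35 + 48 + 63 + 80 = 265. Including both spin states (ms = ±1/2) gives 2 × 265 = 530 states.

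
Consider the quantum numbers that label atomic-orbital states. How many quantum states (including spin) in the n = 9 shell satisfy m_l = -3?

Go through l = 0, …, 8 (the values permitted for n = 9).
Contributions: l=3 → 1; l=4 → 1; l=5 → 1; l=6 → 1; l=7 → 1; l=8 → 1.
Orbitals: 1 + 1 + 1 + 1 + 1 + 1 = 6. Each orbital carries two spin states, so 6 × 2 = 12 states.

12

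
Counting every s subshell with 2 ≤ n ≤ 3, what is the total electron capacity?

4

An s subshell (ℓ = 0) exists for every n ≥ 1, so shells n = 2, 3 each contribute one — 2 subshells.
Since each s subshell holds 2(2·0+1) = 2 electrons, the total is 2 × 2 = 4.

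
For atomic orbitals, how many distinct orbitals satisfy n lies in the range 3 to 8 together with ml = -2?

21

For each n in the range, tally the orbitals obeying ml = -2:
n=3 → 1; n=4 → 2; n=5 → 3; n=6 → 4; n=7 → 5; n=8 → 6.
Total orbitals: 1 + 2 + 3 + 4 + 5 + 6 = 21.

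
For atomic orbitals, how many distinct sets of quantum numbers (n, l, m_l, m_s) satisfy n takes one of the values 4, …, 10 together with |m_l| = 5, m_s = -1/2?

30

Go shell by shell, enumerating (l, m_l) with |m_l| = 5:
n=6 → 2; n=7 → 4; n=8 → 6; n=9 → 8; n=10 → 10.
Orbitals: 2 + 4 + 6 + 8 + 10 = 30. With m_s fixed to -1/2 there is one state per orbital, so 30 states.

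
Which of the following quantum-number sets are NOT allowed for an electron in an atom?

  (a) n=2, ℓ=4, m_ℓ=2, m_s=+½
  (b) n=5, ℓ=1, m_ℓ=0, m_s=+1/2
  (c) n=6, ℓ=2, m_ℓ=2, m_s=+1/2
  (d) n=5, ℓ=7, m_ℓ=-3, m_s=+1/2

(a) and (d)

(a) has ℓ = 4 ≥ n = 2, violating 0 ≤ ℓ ≤ n−1.
(d) has ℓ = 7 ≥ n = 5, violating 0 ≤ ℓ ≤ n−1.
The remaining sets (b), (c) satisfy all four rules.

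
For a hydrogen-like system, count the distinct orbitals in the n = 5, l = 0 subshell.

A subshell has 2l+1 orbitals; with l = 0, that's 1.

1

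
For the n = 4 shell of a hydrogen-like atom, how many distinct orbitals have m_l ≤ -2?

With n = 4 the allowed l are 0, 1, …, 3.
The (l, m_l) pairs meeting m_l ≤ -2 give: l=2 → 1; l=3 → 2.
Total orbitals: 1 + 2 = 3.

3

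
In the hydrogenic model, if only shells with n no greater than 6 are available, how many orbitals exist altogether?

91

Total orbitals = 1² + 2² + 3² + 4² + 5² + 6² = 91.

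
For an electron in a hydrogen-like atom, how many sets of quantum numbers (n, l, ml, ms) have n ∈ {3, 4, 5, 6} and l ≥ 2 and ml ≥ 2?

40

Count contributing orbitals for each principal shell:
n=3 → 1; n=4 → 3; n=5 → 6; n=6 → 10.
Orbitals: 1 + 3 + 6 + 10 = 20. Including both spin states (ms = ±1/2) gives 2 × 20 = 40 states.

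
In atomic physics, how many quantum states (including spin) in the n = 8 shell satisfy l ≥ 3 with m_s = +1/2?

Orbitals with l ≥ 3, by l: l=3 → 7; l=4 → 9; l=5 → 11; l=6 → 13; l=7 → 15.
Orbitals: 7 + 9 + 11 + 13 + 15 = 55. With m_s fixed to a single value there is one state per orbital, giving 55 states.

55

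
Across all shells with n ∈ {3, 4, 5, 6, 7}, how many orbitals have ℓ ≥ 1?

Treat each shell separately and count matching orbitals:
n=3 → 8; n=4 → 15; n=5 → 24; n=6 → 35; n=7 → 48.
Total orbitals: 8 + 15 + 24 + 35 + 48 = 130.

130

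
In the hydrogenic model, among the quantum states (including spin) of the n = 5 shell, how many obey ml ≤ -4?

2

The n = 5 shell has l = 0 through 4; check each.
Orbitals with ml ≤ -4, by l: l=4 → 1.
Orbitals: 1. Each orbital carries two spin states, so 1 × 2 = 2 states.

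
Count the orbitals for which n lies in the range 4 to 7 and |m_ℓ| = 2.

Go shell by shell, enumerating (ℓ, m_ℓ) with |m_ℓ| = 2:
n=4 → 4; n=5 → 6; n=6 → 8; n=7 → 10.
Total orbitals: 4 + 6 + 8 + 10 = 28.

28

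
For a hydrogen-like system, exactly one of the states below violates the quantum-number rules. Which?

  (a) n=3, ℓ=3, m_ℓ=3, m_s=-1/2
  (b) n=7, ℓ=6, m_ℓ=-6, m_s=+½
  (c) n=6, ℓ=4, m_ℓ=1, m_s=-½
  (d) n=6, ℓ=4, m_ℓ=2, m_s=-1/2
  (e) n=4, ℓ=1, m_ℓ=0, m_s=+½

(a)

(a) has ℓ = 3 ≥ n = 3, violating 0 ≤ ℓ ≤ n−1.
The remaining sets (b), (c), (d), (e) satisfy all four rules.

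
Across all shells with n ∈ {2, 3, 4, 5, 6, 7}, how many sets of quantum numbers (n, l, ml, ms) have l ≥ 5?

Work shell by shell — for each n, count the (l, ml) pairs that satisfy l ≥ 5:
n=6 → 11; n=7 → 24.
Orbitals: 11 + 24 = 35. Including both spin states (ms = ±1/2) gives 2 × 35 = 70 states.

70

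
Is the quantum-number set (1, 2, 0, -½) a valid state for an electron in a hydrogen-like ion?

The orbital quantum number must satisfy 0 ≤ ℓ ≤ n−1. With n = 1 the allowed ℓ values are 0, so ℓ = 2 is out of range.

No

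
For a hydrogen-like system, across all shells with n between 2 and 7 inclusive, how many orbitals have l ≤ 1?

Per-shell orbital counts meeting the constraint:
n=2 → 4; n=3 → 4; n=4 → 4; n=5 → 4; n=6 → 4; n=7 → 4.
Total orbitals: 4 + 4 + 4 + 4 + 4 + 4 = 24.

24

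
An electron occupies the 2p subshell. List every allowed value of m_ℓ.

The 2p subshell has ℓ = 1, and m_ℓ takes every integer from −ℓ to +ℓ. With ℓ = 1 that gives the 3 values -1, 0, 1.

-1, 0, 1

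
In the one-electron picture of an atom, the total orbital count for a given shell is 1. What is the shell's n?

n² = 1 ⇒ n = 1.

n = 1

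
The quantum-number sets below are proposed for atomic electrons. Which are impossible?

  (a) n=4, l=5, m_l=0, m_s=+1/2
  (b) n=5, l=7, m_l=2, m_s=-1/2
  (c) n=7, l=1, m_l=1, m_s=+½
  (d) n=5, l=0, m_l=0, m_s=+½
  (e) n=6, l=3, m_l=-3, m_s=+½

(a) and (b)

(a) has l = 5 ≥ n = 4, violating 0 ≤ l ≤ n−1.
(b) has l = 7 ≥ n = 5, violating 0 ≤ l ≤ n−1.
The remaining sets (c), (d), (e) satisfy all four rules.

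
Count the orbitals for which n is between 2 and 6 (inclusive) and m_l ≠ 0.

Count contributing orbitals for each principal shell:
n=2 → 2; n=3 → 6; n=4 → 12; n=5 → 20; n=6 → 30.
Total orbitals: 2 + 6 + 12 + 20 + 30 = 70.

70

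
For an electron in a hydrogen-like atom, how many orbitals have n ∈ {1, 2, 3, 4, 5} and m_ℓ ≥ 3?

Treat each shell separately and count matching orbitals:
n=4 → 1; n=5 → 3.
Total orbitals: 1 + 3 = 4.

4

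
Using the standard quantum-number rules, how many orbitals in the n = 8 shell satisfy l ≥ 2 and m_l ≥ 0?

33

Orbitals with l ≥ 2 and m_l ≥ 0, by l: l=2 → 3; l=3 → 4; l=4 → 5; l=5 → 6; l=6 → 7; l=7 → 8.
Total orbitals: 3 + 4 + 5 + 6 + 7 + 8 = 33.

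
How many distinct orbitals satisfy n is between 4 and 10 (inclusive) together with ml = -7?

6

Per-shell orbital counts meeting the constraint:
n=8 → 1; n=9 → 2; n=10 → 3.
Total orbitals: 1 + 2 + 3 = 6.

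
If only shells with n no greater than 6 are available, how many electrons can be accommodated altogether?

Total orbitals = 1² + 2² + 3² + 4² + 5² + 6² = 91. Doubling for spin gives 182 electrons.

182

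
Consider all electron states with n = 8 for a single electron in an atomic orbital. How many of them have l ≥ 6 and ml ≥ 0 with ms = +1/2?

For n = 8, l ranges over 0 … 7.
Contributions: l=6 → 7; l=7 → 8.
Orbitals: 7 + 8 = 15. With ms fixed to a single value there is one state per orbital, giving 15 states.

15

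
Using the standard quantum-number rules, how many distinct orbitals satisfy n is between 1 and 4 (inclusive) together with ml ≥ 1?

Work shell by shell — for each n, count the (l, ml) pairs that satisfy ml ≥ 1:
n=2 → 1; n=3 → 3; n=4 → 6.
Total orbitals: 1 + 3 + 6 = 10.

10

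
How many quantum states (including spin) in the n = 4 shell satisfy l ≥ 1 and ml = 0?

Orbitals with l ≥ 1 and ml = 0, by l: l=1 → 1; l=2 → 1; l=3 → 1.
Orbitals: 1 + 1 + 1 = 3. Each orbital carries two spin states, so 3 × 2 = 6 states.

6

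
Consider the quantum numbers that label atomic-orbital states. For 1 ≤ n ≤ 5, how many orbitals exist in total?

55

Total orbitals = 1² + 2² + 3² + 4² + 5² = 55.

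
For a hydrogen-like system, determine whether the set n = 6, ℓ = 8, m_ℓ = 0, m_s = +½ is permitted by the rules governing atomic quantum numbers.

The orbital quantum number must satisfy 0 ≤ ℓ ≤ n−1. With n = 6 the allowed ℓ values are 0, 1, 2, 3, 4, 5, so ℓ = 8 is out of range.

Not allowed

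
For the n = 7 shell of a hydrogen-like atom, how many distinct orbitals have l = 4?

9

Per l-value: l=4 → 9.
Total orbitals: 9.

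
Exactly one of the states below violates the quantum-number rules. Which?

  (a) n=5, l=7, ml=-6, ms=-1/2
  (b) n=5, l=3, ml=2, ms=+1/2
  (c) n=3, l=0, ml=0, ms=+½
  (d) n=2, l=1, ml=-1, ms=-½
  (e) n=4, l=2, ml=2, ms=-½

(a)

(a) has l = 7 ≥ n = 5, violating 0 ≤ l ≤ n−1.
The remaining sets (b), (c), (d), (e) satisfy all four rules.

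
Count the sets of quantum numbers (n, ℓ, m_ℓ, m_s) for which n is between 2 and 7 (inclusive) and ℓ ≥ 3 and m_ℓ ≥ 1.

80

Per-shell orbital counts meeting the constraint:
n=4 → 3; n=5 → 7; n=6 → 12; n=7 → 18.
Orbitals: 3 + 7 + 12 + 18 = 40. Including both spin states (m_s = ±1/2) gives 2 × 40 = 80 states.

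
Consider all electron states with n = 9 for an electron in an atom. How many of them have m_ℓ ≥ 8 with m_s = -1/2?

With n = 9 the allowed ℓ are 0, 1, …, 8.
Per ℓ-value: ℓ=8 → 1.
Orbitals: 1. With m_s fixed to a single value there is one state per orbital, giving 1 state.

1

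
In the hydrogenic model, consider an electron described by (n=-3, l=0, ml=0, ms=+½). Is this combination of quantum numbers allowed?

The principal quantum number must be a positive integer (n ≥ 1), but here n = -3.

No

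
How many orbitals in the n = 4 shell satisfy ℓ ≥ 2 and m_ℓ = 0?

Go through ℓ = 0, …, 3 (the values permitted for n = 4).
Orbitals with ℓ ≥ 2 and m_ℓ = 0, by ℓ: ℓ=2 → 1; ℓ=3 → 1.
Total orbitals: 1 + 1 = 2.

2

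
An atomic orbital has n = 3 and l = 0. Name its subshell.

l = 0 corresponds to the letter 's', so the subshell is 3s.

3s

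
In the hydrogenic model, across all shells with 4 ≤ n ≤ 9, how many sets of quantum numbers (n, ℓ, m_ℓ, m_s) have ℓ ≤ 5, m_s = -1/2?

185

Go shell by shell, enumerating (ℓ, m_ℓ) with ℓ ≤ 5:
n=4 → 16; n=5 → 25; n=6 → 36; n=7 → 36; n=8 → 36; n=9 → 36.
Orbitals: 16 + 25 + 36 + 36 + 36 + 36 = 185. With m_s fixed to -1/2 there is one state per orbital, so 185 states.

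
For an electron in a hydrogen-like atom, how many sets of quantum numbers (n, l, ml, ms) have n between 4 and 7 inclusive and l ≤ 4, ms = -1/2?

91

Count contributing orbitals for each principal shell:
n=4 → 16; n=5 → 25; n=6 → 25; n=7 → 25.
Orbitals: 16 + 25 + 25 + 25 = 91. With ms fixed to -1/2 there is one state per orbital, so 91 states.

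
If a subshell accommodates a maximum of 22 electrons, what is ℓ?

2(2ℓ+1) = 22 ⇒ 2ℓ+1 = 11 ⇒ ℓ = 5.

ℓ = 5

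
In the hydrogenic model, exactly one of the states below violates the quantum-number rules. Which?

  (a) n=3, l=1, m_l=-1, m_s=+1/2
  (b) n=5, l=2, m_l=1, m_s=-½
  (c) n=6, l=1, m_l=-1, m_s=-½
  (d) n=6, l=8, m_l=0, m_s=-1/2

(d) has l = 8 ≥ n = 6, violating 0 ≤ l ≤ n−1.
The remaining sets (a), (b), (c) satisfy all four rules.

(d)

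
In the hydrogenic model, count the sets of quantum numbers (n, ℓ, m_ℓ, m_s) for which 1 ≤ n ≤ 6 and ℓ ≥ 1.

170

Treat each shell separately and count matching orbitals:
n=2 → 3; n=3 → 8; n=4 → 15; n=5 → 24; n=6 → 35.
Orbitals: 3 + 8 + 15 + 24 + 35 = 85. Including both spin states (m_s = ±1/2) gives 2 × 85 = 170 states.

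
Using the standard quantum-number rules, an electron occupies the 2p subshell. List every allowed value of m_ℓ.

The 2p subshell has ℓ = 1, and m_ℓ takes every integer from −ℓ to +ℓ. With ℓ = 1 that gives the 3 values -1, 0, 1.

-1, 0, 1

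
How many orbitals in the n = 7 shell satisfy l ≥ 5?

24

Orbitals with l ≥ 5, by l: l=5 → 11; l=6 → 13.
Total orbitals: 11 + 13 = 24.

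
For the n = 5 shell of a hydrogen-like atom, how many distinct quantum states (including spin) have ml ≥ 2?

With n = 5 the allowed l are 0, 1, …, 4.
Orbitals with ml ≥ 2, by l: l=2 → 1; l=3 → 2; l=4 → 3.
Orbitals: 1 + 2 + 3 = 6. Each orbital carries two spin states, so 6 × 2 = 12 states.

12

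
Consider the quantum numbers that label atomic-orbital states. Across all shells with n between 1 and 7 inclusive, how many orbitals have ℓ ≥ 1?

For each n in the range, tally the orbitals obeying ℓ ≥ 1:
n=2 → 3; n=3 → 8; n=4 → 15; n=5 → 24; n=6 → 35; n=7 → 48.
Total orbitals: 3 + 8 + 15 + 24 + 35 + 48 = 133.

133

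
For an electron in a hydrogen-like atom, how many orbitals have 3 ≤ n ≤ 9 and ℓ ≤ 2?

Go shell by shell, enumerating (ℓ, m_ℓ) with ℓ ≤ 2:
n=3 → 9; n=4 → 9; n=5 → 9; n=6 → 9; n=7 → 9; n=8 → 9; n=9 → 9.
Total orbitals: 9 + 9 + 9 + 9 + 9 + 9 + 9 = 63.

63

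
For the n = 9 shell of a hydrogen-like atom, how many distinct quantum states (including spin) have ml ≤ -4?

Orbitals with ml ≤ -4, by l: l=4 → 1; l=5 → 2; l=6 → 3; l=7 → 4; l=8 → 5.
Orbitals: 1 + 2 + 3 + 4 + 5 = 15. Each orbital carries two spin states, so 15 × 2 = 30 states.

30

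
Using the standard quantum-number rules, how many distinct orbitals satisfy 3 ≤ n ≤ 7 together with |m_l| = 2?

30

Treat each shell separately and count matching orbitals:
n=3 → 2; n=4 → 4; n=5 → 6; n=6 → 8; n=7 → 10.
Total orbitals: 2 + 4 + 6 + 8 + 10 = 30.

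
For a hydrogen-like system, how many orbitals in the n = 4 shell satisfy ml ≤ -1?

The n = 4 shell has l = 0 through 3; check each.
Per l-value: l=1 → 1; l=2 → 2; l=3 → 3.
Total orbitals: 1 + 2 + 3 = 6.

6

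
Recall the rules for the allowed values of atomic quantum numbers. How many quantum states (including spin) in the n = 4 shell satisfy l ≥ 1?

30

Go through l = 0, …, 3 (the values permitted for n = 4).
Orbitals with l ≥ 1, by l: l=1 → 3; l=2 → 5; l=3 → 7.
Orbitals: 3 + 5 + 7 = 15. Each orbital carries two spin states, so 15 × 2 = 30 states.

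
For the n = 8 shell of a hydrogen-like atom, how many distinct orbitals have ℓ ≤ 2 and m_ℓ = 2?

1

Orbitals with ℓ ≤ 2 and m_ℓ = 2, by ℓ: ℓ=2 → 1.
Total orbitals: 1.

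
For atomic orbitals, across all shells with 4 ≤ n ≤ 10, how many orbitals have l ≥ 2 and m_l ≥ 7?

Treat each shell separately and count matching orbitals:
n=8 → 1; n=9 → 3; n=10 → 6.
Total orbitals: 1 + 3 + 6 = 10.

10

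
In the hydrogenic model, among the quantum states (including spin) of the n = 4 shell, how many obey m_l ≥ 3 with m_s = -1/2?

For n = 4, l ranges over 0 … 3.
Orbitals with m_l ≥ 3, by l: l=3 → 1.
Orbitals: 1. With m_s fixed to a single value there is one state per orbital, giving 1 state.

1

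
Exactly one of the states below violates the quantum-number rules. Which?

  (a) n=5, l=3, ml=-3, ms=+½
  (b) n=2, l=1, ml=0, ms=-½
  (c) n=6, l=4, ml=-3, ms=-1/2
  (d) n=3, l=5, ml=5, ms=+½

(d)

(d) has l = 5 ≥ n = 3, violating 0 ≤ l ≤ n−1.
The remaining sets (a), (b), (c) satisfy all four rules.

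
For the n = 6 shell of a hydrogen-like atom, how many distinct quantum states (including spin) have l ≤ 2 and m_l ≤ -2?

2

Per l-value: l=2 → 1.
Orbitals: 1. Each orbital carries two spin states, so 1 × 2 = 2 states.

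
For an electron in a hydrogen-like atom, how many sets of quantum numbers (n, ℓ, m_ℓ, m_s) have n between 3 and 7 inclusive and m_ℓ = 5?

Count contributing orbitals for each principal shell:
n=6 → 1; n=7 → 2.
Orbitals: 1 + 2 = 3. Including both spin states (m_s = ±1/2) gives 2 × 3 = 6 states.

6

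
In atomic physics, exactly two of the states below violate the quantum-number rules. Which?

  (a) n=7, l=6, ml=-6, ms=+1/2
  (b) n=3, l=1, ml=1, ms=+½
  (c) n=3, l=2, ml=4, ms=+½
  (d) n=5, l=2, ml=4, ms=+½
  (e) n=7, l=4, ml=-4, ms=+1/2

(c) and (d)

(c) has |ml| = 4 > l = 2, violating −l ≤ ml ≤ l.
(d) has |ml| = 4 > l = 2, violating −l ≤ ml ≤ l.
The remaining sets (a), (b), (e) satisfy all four rules.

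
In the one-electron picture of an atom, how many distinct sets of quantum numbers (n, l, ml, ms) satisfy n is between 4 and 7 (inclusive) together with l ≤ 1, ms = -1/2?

Count contributing orbitals for each principal shell:
n=4 → 4; n=5 → 4; n=6 → 4; n=7 → 4.
Orbitals: 4 + 4 + 4 + 4 = 16. With ms fixed to -1/2 there is one state per orbital, so 16 states.

16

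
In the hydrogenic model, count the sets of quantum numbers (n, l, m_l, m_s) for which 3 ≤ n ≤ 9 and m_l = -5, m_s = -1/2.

10

Count contributing orbitals for each principal shell:
n=6 → 1; n=7 → 2; n=8 → 3; n=9 → 4.
Orbitals: 1 + 2 + 3 + 4 = 10. With m_s fixed to -1/2 there is one state per orbital, so 10 states.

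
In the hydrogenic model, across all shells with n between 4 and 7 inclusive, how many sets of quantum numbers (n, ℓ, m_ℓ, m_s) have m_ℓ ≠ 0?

Count contributing orbitals for each principal shell:
n=4 → 12; n=5 → 20; n=6 → 30; n=7 → 42.
Orbitals: 12 + 20 + 30 + 42 = 104. Including both spin states (m_s = ±1/2) gives 2 × 104 = 208 states.

208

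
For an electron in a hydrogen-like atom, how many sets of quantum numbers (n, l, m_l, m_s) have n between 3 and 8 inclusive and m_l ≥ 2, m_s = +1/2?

56

Treat each shell separately and count matching orbitals:
n=3 → 1; n=4 → 3; n=5 → 6; n=6 → 10; n=7 → 15; n=8 → 21.
Orbitals: 1 + 3 + 6 + 10 + 15 + 21 = 56. With m_s fixed to +1/2 there is one state per orbital, so 56 states.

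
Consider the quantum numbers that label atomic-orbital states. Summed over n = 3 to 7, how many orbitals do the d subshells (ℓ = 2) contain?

A d subshell (ℓ = 2) exists for every n ≥ 3, so shells n = 3, 4, 5, 6, 7 each contribute one — 5 subshells.
Since each d subshell has 2·2+1 = 5 orbitals, the total is 5 × 5 = 25.

25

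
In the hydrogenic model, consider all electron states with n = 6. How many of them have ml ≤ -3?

12

The (l, ml) pairs meeting ml ≤ -3 give: l=3 → 1; l=4 → 2; l=5 → 3.
Orbitals: 1 + 2 + 3 = 6. Each orbital carries two spin states, so 6 × 2 = 12 states.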